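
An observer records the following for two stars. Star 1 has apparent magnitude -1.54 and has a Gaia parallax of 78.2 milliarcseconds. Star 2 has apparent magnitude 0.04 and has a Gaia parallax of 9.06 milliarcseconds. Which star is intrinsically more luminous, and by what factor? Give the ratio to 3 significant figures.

Star 2 is more luminous, by a factor of 17.4.

Star 1: p = 78.2 mas = 0.0782″ → d = 1/p = 12.79 pc
Star 1: M = m − 5 log₁₀ d + 5 = -1.54 − 5·1.1068 + 5 = -2.074
Star 2: p = 9.06 mas = 9.06×10^-3″ → d = 1/p = 110.4 pc
Star 2: M = m − 5 log₁₀ d + 5 = 0.04 − 5·2.0429 + 5 = -5.174
ΔM = M_1 − M_2 = -2.074 − (-5.174) = 3.100; smaller M is more luminous → Star 2.
L ratio = 10^(0.4 |ΔM|) = 10^1.240 = 17.38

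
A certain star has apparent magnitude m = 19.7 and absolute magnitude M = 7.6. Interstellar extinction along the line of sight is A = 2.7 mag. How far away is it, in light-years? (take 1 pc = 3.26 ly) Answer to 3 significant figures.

m − M = 5 log₁₀(d/10 pc) + A  ⇒  19.7 − (7.6) − 2.7 = 5 log₁₀(d/10)
9.400 = 5 log₁₀(d/10)
log₁₀ d = (m − M − A)/5 + 1 = 2.8800
d = 10^2.8800 = 758.6 pc
= 2473 ly

d ≈ 2470 ly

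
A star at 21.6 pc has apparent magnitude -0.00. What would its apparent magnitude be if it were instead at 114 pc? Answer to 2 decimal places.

m ≈ 3.61

Flux ∝ 1/d², so Δm = 5 log₁₀(d₂/d₁) = 5 log₁₀(114/21.6) = 3.612
m₂ = m₁ + Δm = -0.00 + (3.612) = 3.612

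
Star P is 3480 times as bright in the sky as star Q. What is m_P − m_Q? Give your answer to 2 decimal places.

Pogson: Δm = −2.5 log₁₀(ratio) = −2.5 log₁₀(3480) = −2.5 × 3.5416 = -8.854
Star P is brighter, so it has the smaller magnitude: the difference is negative.

m_P − m_Q ≈ -8.85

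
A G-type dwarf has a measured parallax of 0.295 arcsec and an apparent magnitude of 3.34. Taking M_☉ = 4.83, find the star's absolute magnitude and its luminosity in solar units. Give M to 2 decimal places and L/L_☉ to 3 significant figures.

d = 1/p = 1/0.295″ = 3.390 pc
M = m − 5 log₁₀ d + 5 = 3.34 − 5·0.5302 + 5 = 5.689
M − M_☉ = 5.689 − 4.83 = 0.859
L/L_☉ = 10^(−0.4 × 0.859) = 0.4533

M ≈ 5.69; L/L_☉ ≈ 0.453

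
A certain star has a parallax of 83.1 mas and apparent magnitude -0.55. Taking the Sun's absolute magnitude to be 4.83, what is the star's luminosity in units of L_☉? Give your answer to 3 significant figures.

L/L_☉ ≈ 205

d = 1/p = 1000/83.1 mas = 12.03 pc
M = m − 5 log₁₀ d + 5 = -0.55 − 5·1.0804 + 5 = -0.952
M − M_☉ = -0.952 − 4.83 = -5.782
L/L_☉ = 10^(−0.4 × -5.782) = 205.5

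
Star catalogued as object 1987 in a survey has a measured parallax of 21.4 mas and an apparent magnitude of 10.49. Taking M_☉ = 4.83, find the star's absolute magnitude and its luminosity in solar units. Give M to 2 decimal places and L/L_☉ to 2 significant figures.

d = 1/p = 1000/21.4 mas = 46.73 pc
M = m − 5 log₁₀ d + 5 = 10.49 − 5·1.6696 + 5 = 7.142
M − M_☉ = 7.142 − 4.83 = 2.312
L/L_☉ = 10^(−0.4 × 2.312) = 0.1189

M ≈ 7.14; L/L_☉ ≈ 0.12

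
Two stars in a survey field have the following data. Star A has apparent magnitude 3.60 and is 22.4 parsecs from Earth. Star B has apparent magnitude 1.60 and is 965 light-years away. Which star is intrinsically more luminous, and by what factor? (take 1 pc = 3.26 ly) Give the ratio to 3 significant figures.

Star A: M = m − 5 log₁₀ d + 5 = 3.60 − 5·1.3502 + 5 = 1.849
Star B: d = 965 ly / 3.26 = 296.0 pc
Star B: M = m − 5 log₁₀ d + 5 = 1.60 − 5·2.4713 + 5 = -5.757
ΔM = M_A − M_B = 1.849 − (-5.757) = 7.605; smaller M is more luminous → Star B.
L ratio = 10^(0.4 |ΔM|) = 10^3.042 = 1102

Star B is more luminous, by a factor of 1100.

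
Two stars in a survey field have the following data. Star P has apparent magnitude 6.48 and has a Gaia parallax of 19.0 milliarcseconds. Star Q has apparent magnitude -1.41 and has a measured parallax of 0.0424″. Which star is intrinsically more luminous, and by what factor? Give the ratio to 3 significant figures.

Star Q is more luminous, by a factor of 288.

Star P: p = 19.0 mas = 0.0190″ → d = 1/p = 52.63 pc
Star P: M = m − 5 log₁₀ d + 5 = 6.48 − 5·1.7212 + 5 = 2.874
Star Q: d = 1/p = 1/0.0424″ = 23.58 pc
Star Q: M = m − 5 log₁₀ d + 5 = -1.41 − 5·1.3726 + 5 = -3.273
ΔM = M_P − M_Q = 2.874 − (-3.273) = 6.147; smaller M is more luminous → Star Q.
L ratio = 10^(0.4 |ΔM|) = 10^2.459 = 287.6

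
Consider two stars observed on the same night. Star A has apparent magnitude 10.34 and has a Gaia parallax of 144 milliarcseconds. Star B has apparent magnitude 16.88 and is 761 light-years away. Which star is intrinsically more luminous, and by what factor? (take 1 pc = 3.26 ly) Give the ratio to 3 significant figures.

Star A: p = 144 mas = 0.144″ → d = 1/p = 6.944 pc
Star A: M = m − 5 log₁₀ d + 5 = 10.34 − 5·0.8416 + 5 = 11.132
Star B: d = 761 ly / 3.26 = 233.4 pc
Star B: M = m − 5 log₁₀ d + 5 = 16.88 − 5·2.3682 + 5 = 10.039
ΔM = M_A − M_B = 11.132 − (10.039) = 1.093; smaller M is more luminous → Star B.
L ratio = 10^(0.4 |ΔM|) = 10^0.437 = 2.736

Star B is more luminous, by a factor of 2.74.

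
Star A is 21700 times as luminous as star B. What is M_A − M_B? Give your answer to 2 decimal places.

M_A − M_B ≈ -10.84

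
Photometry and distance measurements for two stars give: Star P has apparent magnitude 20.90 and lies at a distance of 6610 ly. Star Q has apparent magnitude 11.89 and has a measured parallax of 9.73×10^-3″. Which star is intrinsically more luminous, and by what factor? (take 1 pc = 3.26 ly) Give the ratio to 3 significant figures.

Star P: d = 6610 ly / 3.26 = 2028 pc
Star P: M = m − 5 log₁₀ d + 5 = 20.90 − 5·3.3070 + 5 = 9.365
Star Q: d = 1/p = 1/9.73×10^-3″ = 102.8 pc
Star Q: M = m − 5 log₁₀ d + 5 = 11.89 − 5·2.0119 + 5 = 6.831
ΔM = M_P − M_Q = 9.365 − (6.831) = 2.535; smaller M is more luminous → Star Q.
L ratio = 10^(0.4 |ΔM|) = 10^1.014 = 10.32

Star Q is more luminous, by a factor of 10.3.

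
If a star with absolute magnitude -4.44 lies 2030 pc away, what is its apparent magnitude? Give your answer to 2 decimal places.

m ≈ 7.10

m = M + 5 log₁₀ d − 5 = -4.44 + 5·3.3075 − 5 = 7.097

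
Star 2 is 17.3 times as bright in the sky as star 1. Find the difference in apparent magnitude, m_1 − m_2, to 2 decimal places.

Pogson: Δm = −2.5 log₁₀(ratio) = −2.5 log₁₀(17.3) = −2.5 × 1.2380 = -3.095
Star 2 is brighter so has the smaller magnitude: m_1 − m_2 is positive.

m_1 − m_2 ≈ 3.10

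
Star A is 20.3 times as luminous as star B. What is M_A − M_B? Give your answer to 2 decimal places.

M_A − M_B ≈ -3.27

Pogson: ΔM = −2.5 log₁₀(ratio) = −2.5 log₁₀(20.3) = −2.5 × 1.3075 = -3.269
Star A is brighter, so it has the smaller magnitude: the difference is negative.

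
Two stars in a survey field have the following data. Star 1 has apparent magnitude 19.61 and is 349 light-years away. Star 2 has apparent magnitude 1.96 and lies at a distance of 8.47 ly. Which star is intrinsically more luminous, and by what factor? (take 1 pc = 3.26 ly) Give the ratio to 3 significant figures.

Star 2 is more luminous, by a factor of 6760.

Star 1: d = 349 ly / 3.26 = 107.1 pc
Star 1: M = m − 5 log₁₀ d + 5 = 19.61 − 5·2.0296 + 5 = 14.462
Star 2: d = 8.47 ly / 3.26 = 2.598 pc
Star 2: M = m − 5 log₁₀ d + 5 = 1.96 − 5·0.4147 + 5 = 4.887
ΔM = M_1 − M_2 = 14.462 − (4.887) = 9.575; smaller M is more luminous → Star 2.
L ratio = 10^(0.4 |ΔM|) = 10^3.830 = 6763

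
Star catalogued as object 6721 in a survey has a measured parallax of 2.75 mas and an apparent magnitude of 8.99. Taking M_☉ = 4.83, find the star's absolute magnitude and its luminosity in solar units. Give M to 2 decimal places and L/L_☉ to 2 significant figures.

M ≈ 1.19; L/L_☉ ≈ 29

d = 1/p = 1000/2.75 mas = 363.6 pc
M = m − 5 log₁₀ d + 5 = 8.99 − 5·2.5607 + 5 = 1.187
M − M_☉ = 1.187 − 4.83 = -3.643
L/L_☉ = 10^(−0.4 × -3.643) = 28.66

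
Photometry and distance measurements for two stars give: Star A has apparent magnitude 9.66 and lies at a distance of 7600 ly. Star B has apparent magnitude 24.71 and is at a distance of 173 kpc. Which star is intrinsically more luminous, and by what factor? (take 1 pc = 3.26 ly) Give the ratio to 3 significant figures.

Star A: d = 7600 ly / 3.26 = 2331 pc
Star A: M = m − 5 log₁₀ d + 5 = 9.66 − 5·3.3676 + 5 = -2.178
Star B: d = 173 kpc = 173000 pc
Star B: M = m − 5 log₁₀ d + 5 = 24.71 − 5·5.2380 + 5 = 3.520
ΔM = M_A − M_B = -2.178 − (3.520) = -5.698; smaller M is more luminous → Star A.
L ratio = 10^(0.4 |ΔM|) = 10^2.279 = 190.2

Star A is more luminous, by a factor of 190.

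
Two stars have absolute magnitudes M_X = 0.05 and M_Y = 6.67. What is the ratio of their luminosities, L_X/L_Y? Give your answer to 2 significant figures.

ΔM = M_X − M_Y = -6.62
L_X/L_Y = 10^(−0.4 ΔM) = 10^2.648 = 444.6

L_X/L_Y ≈ 440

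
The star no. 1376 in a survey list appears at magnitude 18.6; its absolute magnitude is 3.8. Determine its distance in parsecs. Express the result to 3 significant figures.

d ≈ 9120 pc

Distance modulus: m − M = 18.6 − (3.8) = 14.800
m − M = 5 log₁₀ d − 5
log₁₀ d = (m − M)/5 + 1 = 3.9600
d = 10^3.9600 = 9120 pc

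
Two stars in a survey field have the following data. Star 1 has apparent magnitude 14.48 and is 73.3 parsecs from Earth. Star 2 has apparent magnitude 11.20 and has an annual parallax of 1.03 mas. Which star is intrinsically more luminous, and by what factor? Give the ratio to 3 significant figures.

Star 1: M = m − 5 log₁₀ d + 5 = 14.48 − 5·1.8651 + 5 = 10.154
Star 2: p = 1.03 mas = 1.03×10^-3″ → d = 1/p = 970.9 pc
Star 2: M = m − 5 log₁₀ d + 5 = 11.20 − 5·2.9872 + 5 = 1.264
ΔM = M_1 − M_2 = 10.154 − (1.264) = 8.890; smaller M is more luminous → Star 2.
L ratio = 10^(0.4 |ΔM|) = 10^3.556 = 3598

Star 2 is more luminous, by a factor of 3600.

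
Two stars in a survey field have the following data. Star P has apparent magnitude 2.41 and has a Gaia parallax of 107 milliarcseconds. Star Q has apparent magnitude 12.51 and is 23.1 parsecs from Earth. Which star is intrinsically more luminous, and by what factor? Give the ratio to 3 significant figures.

Star P is more luminous, by a factor of 1790.

Star P: p = 107 mas = 0.107″ → d = 1/p = 9.346 pc
Star P: M = m − 5 log₁₀ d + 5 = 2.41 − 5·0.9706 + 5 = 2.557
Star Q: M = m − 5 log₁₀ d + 5 = 12.51 − 5·1.3636 + 5 = 10.692
ΔM = M_P − M_Q = 2.557 − (10.692) = -8.135; smaller M is more luminous → Star P.
L ratio = 10^(0.4 |ΔM|) = 10^3.254 = 1795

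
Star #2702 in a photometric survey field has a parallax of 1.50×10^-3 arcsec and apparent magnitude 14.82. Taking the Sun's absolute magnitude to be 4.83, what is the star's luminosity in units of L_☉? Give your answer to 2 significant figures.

d = 1/p = 1/1.50×10^-3″ = 666.7 pc
M = m − 5 log₁₀ d + 5 = 14.82 − 5·2.8239 + 5 = 5.700
M − M_☉ = 5.700 − 4.83 = 0.870
L/L_☉ = 10^(−0.4 × 0.870) = 0.4486

L/L_☉ ≈ 0.45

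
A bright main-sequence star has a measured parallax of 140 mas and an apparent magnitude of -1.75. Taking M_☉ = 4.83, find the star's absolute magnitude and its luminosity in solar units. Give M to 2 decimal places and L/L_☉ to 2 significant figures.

M ≈ -1.02; L/L_☉ ≈ 220

d = 1/p = 1000/140 mas = 7.143 pc
M = m − 5 log₁₀ d + 5 = -1.75 − 5·0.8539 + 5 = -1.019
M − M_☉ = -1.019 − 4.83 = -5.849
L/L_☉ = 10^(−0.4 × -5.849) = 218.6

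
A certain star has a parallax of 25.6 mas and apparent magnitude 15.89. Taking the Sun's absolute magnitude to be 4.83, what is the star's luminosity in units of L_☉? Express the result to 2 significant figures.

L/L_☉ ≈ 5.7×10^-4

d = 1/p = 1000/25.6 mas = 39.06 pc
M = m − 5 log₁₀ d + 5 = 15.89 − 5·1.5918 + 5 = 12.931
M − M_☉ = 12.931 − 4.83 = 8.101
L/L_☉ = 10^(−0.4 × 8.101) = 5.748×10^-4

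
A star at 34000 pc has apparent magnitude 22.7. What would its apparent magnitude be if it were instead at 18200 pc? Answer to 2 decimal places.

m ≈ 21.34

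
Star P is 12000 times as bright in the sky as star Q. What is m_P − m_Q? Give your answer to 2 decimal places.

Pogson: Δm = −2.5 log₁₀(ratio) = −2.5 log₁₀(12000) = −2.5 × 4.0792 = -10.198
Star P is brighter, so it has the smaller magnitude: the difference is negative.

m_P − m_Q ≈ -10.20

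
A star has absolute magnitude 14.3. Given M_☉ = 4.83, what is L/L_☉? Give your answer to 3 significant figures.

L/L_☉ ≈ 1.63×10^-4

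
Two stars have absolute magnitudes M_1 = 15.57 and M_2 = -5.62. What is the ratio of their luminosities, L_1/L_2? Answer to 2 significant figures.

L_1/L_2 ≈ 3.3×10^-9

ΔM = M_1 − M_2 = 21.19
L_1/L_2 = 10^(−0.4 ΔM) = 10^-8.476 = 3.342×10^-9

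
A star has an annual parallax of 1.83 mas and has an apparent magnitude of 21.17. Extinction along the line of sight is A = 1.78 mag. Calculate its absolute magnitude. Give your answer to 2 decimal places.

p = 1.83 mas = 1.83×10^-3″ → d = 1/p = 546.4 pc
5 log₁₀(d/10 pc) = 5 log₁₀(546.4) − 5 = 8.688
M = m − 5 log₁₀(d/10) − A = 21.17 − 8.688 − 1.78 = 10.702

M ≈ 10.70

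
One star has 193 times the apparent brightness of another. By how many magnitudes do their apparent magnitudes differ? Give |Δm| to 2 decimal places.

|Δm| ≈ 5.71

Pogson: Δm = −2.5 log₁₀(ratio) = −2.5 log₁₀(193) = −2.5 × 2.2856 = -5.714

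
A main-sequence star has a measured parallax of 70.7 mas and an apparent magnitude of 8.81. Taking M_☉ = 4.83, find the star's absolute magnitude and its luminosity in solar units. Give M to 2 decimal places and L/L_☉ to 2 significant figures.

M ≈ 8.06; L/L_☉ ≈ 0.051

d = 1/p = 1000/70.7 mas = 14.14 pc
M = m − 5 log₁₀ d + 5 = 8.81 − 5·1.1506 + 5 = 8.057
M − M_☉ = 8.057 − 4.83 = 3.227
L/L_☉ = 10^(−0.4 × 3.227) = 0.05119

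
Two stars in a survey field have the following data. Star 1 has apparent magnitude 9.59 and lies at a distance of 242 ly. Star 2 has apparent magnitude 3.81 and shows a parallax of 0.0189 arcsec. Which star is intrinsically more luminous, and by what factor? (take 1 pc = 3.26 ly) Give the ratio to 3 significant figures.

Star 2 is more luminous, by a factor of 104.

Star 1: d = 242 ly / 3.26 = 74.23 pc
Star 1: M = m − 5 log₁₀ d + 5 = 9.59 − 5·1.8706 + 5 = 5.237
Star 2: d = 1/p = 1/0.0189″ = 52.91 pc
Star 2: M = m − 5 log₁₀ d + 5 = 3.81 − 5·1.7235 + 5 = 0.192
ΔM = M_1 − M_2 = 5.237 − (0.192) = 5.045; smaller M is more luminous → Star 2.
L ratio = 10^(0.4 |ΔM|) = 10^2.018 = 104.2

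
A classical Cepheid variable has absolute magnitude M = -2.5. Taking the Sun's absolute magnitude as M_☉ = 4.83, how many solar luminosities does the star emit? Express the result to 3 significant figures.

L/L_☉ ≈ 855

M − M_☉ = -2.5 − 4.83 = -7.330
L/L_☉ = 10^(−0.4 (M − M_☉)) = 10^2.932 = 855.1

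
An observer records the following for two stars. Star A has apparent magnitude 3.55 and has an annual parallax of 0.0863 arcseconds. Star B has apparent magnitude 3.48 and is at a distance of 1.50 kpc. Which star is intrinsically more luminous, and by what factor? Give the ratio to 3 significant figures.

Star B is more luminous, by a factor of 17900.

Star A: d = 1/p = 1/0.0863″ = 11.59 pc
Star A: M = m − 5 log₁₀ d + 5 = 3.55 − 5·1.0640 + 5 = 3.230
Star B: d = 1.50 kpc = 1500 pc
Star B: M = m − 5 log₁₀ d + 5 = 3.48 − 5·3.1761 + 5 = -7.400
ΔM = M_A − M_B = 3.230 − (-7.400) = 10.631; smaller M is more luminous → Star B.
L ratio = 10^(0.4 |ΔM|) = 10^4.252 = 17870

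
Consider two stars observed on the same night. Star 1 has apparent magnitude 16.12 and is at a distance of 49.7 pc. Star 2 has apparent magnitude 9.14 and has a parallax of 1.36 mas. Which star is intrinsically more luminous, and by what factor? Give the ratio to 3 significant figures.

Star 2 is more luminous, by a factor of 136000.

Star 1: M = m − 5 log₁₀ d + 5 = 16.12 − 5·1.6964 + 5 = 12.638
Star 2: p = 1.36 mas = 1.36×10^-3″ → d = 1/p = 735.3 pc
Star 2: M = m − 5 log₁₀ d + 5 = 9.14 − 5·2.8665 + 5 = -0.192
ΔM = M_1 − M_2 = 12.638 − (-0.192) = 12.831; smaller M is more luminous → Star 2.
L ratio = 10^(0.4 |ΔM|) = 10^5.132 = 135600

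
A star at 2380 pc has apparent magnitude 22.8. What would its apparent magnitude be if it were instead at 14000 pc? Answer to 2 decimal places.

m ≈ 26.65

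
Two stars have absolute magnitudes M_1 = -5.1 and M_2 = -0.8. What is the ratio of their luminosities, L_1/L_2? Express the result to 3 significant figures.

L_1/L_2 ≈ 52.5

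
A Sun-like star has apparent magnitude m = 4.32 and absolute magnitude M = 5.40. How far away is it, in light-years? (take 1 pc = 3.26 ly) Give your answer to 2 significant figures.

d ≈ 20 ly

Distance modulus: m − M = 4.32 − (5.40) = -1.080
m − M = 5 log₁₀ d − 5
log₁₀ d = (m − M)/5 + 1 = 0.7840
d = 10^0.7840 = 6.081 pc
= 19.83 ly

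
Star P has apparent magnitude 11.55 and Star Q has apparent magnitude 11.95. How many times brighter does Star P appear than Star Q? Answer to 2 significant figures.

1.4

Magnitude difference = -0.40
Flux ratio = 10^(−0.4 Δm) = 10^(−0.4 × -0.40) = 10^0.160 = 1.445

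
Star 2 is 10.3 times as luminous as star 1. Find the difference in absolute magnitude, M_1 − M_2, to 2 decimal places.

M_1 − M_2 ≈ 2.53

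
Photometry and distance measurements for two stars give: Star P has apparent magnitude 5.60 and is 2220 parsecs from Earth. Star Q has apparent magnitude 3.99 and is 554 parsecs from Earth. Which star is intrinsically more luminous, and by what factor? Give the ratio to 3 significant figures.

Star P is more luminous, by a factor of 3.64.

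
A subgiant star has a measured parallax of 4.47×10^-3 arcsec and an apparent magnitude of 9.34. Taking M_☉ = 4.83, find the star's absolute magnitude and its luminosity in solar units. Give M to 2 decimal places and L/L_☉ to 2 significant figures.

d = 1/p = 1/4.47×10^-3″ = 223.7 pc
M = m − 5 log₁₀ d + 5 = 9.34 − 5·2.3497 + 5 = 2.592
M − M_☉ = 2.592 − 4.83 = -2.238
L/L_☉ = 10^(−0.4 × -2.238) = 7.859

M ≈ 2.59; L/L_☉ ≈ 7.9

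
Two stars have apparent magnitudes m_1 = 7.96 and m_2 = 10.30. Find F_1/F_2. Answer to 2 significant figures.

F_1/F_2 ≈ 8.6

Magnitude difference = -2.34
Flux ratio = 10^(−0.4 Δm) = 10^(−0.4 × -2.34) = 10^0.936 = 8.630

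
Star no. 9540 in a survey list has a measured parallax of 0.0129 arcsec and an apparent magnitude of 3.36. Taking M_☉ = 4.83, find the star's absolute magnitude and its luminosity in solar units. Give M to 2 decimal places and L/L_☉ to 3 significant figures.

d = 1/p = 1/0.0129″ = 77.52 pc
M = m − 5 log₁₀ d + 5 = 3.36 − 5·1.8894 + 5 = -1.087
M − M_☉ = -1.087 − 4.83 = -5.917
L/L_☉ = 10^(−0.4 × -5.917) = 232.7

M ≈ -1.09; L/L_☉ ≈ 233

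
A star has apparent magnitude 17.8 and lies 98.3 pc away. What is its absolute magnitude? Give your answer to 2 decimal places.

M ≈ 12.84

5 log₁₀(d/10 pc) = 5 log₁₀(98.30) − 5 = 4.963
M = m − 5 log₁₀(d/10) = 17.8 − 4.963 = 12.837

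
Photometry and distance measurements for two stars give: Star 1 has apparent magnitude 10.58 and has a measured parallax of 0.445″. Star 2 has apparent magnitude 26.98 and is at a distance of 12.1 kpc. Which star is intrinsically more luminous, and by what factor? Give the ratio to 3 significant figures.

Star 1: d = 1/p = 1/0.445″ = 2.247 pc
Star 1: M = m − 5 log₁₀ d + 5 = 10.58 − 5·0.3516 + 5 = 13.822
Star 2: d = 12.1 kpc = 12100 pc
Star 2: M = m − 5 log₁₀ d + 5 = 26.98 − 5·4.0828 + 5 = 11.566
ΔM = M_1 − M_2 = 13.822 − (11.566) = 2.256; smaller M is more luminous → Star 2.
L ratio = 10^(0.4 |ΔM|) = 10^0.902 = 7.985

Star 2 is more luminous, by a factor of 7.99.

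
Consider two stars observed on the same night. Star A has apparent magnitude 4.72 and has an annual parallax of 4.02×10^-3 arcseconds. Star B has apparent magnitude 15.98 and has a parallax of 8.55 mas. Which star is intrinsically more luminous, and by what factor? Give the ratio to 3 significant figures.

Star A is more luminous, by a factor of 144000.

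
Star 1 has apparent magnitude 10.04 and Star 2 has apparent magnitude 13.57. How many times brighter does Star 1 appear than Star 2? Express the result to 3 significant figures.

Δm = 10.04 − (13.57) = -3.53
Flux ratio = 10^(−0.4 Δm) = 10^(−0.4 × -3.53) = 10^1.412 = 25.82

25.8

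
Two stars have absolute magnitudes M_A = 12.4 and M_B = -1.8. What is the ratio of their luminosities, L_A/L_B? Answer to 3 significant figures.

ΔM = M_A − M_B = 14.2
L_A/L_B = 10^(−0.4 ΔM) = 10^-5.680 = 2.089×10^-6

L_A/L_B ≈ 2.09×10^-6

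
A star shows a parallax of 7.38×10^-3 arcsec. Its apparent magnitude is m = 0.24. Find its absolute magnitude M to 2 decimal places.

d = 1/p = 1/7.38×10^-3″ = 135.5 pc
5 log₁₀(d/10 pc) = 5 log₁₀(135.5) − 5 = 5.660
M = m − 5 log₁₀(d/10) = 0.24 − 5.660 = -5.420

M ≈ -5.42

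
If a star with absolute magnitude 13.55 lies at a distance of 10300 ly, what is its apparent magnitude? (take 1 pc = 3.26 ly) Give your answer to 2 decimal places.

d = 10300 ly / 3.26 = 3160 pc
m = M + 5 log₁₀ d − 5 = 13.55 + 5·3.4996 − 5 = 26.048

m ≈ 26.05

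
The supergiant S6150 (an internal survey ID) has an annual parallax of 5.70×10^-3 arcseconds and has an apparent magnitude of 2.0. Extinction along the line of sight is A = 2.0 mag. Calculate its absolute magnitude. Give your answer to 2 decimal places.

d = 1/p = 1/5.70×10^-3″ = 175.4 pc
5 log₁₀(d/10 pc) = 5 log₁₀(175.4) − 5 = 6.221
M = m − 5 log₁₀(d/10) − A = 2.0 − 6.221 − 2.0 = -6.221

M ≈ -6.22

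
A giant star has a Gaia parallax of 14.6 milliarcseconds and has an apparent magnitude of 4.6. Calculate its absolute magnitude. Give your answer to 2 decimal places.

M ≈ 0.42

p = 14.6 mas = 0.0146″ → d = 1/p = 68.49 pc
5 log₁₀(d/10 pc) = 5 log₁₀(68.49) − 5 = 4.178
M = m − 5 log₁₀(d/10) = 4.6 − 4.178 = 0.422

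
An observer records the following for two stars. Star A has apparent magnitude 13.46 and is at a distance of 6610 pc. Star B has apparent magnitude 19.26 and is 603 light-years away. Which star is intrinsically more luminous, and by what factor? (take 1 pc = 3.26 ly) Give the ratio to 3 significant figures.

Star A is more luminous, by a factor of 267000.

Star A: M = m − 5 log₁₀ d + 5 = 13.46 − 5·3.8202 + 5 = -0.641
Star B: d = 603 ly / 3.26 = 185.0 pc
Star B: M = m − 5 log₁₀ d + 5 = 19.26 − 5·2.2671 + 5 = 12.925
ΔM = M_A − M_B = -0.641 − (12.925) = -13.566; smaller M is more luminous → Star A.
L ratio = 10^(0.4 |ΔM|) = 10^5.426 = 266800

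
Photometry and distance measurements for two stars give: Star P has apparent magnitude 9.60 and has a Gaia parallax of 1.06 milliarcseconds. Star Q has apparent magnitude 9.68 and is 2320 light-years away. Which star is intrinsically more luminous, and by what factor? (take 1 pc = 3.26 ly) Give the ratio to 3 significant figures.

Star P: p = 1.06 mas = 1.06×10^-3″ → d = 1/p = 943.4 pc
Star P: M = m − 5 log₁₀ d + 5 = 9.60 − 5·2.9747 + 5 = -0.273
Star Q: d = 2320 ly / 3.26 = 711.7 pc
Star Q: M = m − 5 log₁₀ d + 5 = 9.68 − 5·2.8523 + 5 = 0.419
ΔM = M_P − M_Q = -0.273 − (0.419) = -0.692; smaller M is more luminous → Star P.
L ratio = 10^(0.4 |ΔM|) = 10^0.277 = 1.892

Star P is more luminous, by a factor of 1.89.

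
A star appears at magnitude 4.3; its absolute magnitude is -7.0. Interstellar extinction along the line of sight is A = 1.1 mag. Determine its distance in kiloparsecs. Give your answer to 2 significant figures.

d ≈ 1.1 kpc

m − M = 5 log₁₀(d/10 pc) + A  ⇒  4.3 − (-7.0) − 1.1 = 5 log₁₀(d/10)
10.200 = 5 log₁₀(d/10)
log₁₀ d = (m − M − A)/5 + 1 = 3.0400
d = 10^3.0400 = 1096 pc
= 1.096 kpc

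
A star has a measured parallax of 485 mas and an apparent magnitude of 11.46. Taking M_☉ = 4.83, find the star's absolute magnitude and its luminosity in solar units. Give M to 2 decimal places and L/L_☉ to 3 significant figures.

M ≈ 14.89; L/L_☉ ≈ 9.47×10^-5

d = 1/p = 1000/485 mas = 2.062 pc
M = m − 5 log₁₀ d + 5 = 11.46 − 5·0.3143 + 5 = 14.889
M − M_☉ = 14.889 − 4.83 = 10.059
L/L_☉ = 10^(−0.4 × 10.059) = 9.474×10^-5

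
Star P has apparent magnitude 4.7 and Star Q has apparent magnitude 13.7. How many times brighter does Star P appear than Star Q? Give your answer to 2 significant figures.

4000

Δm = 4.7 − (13.7) = -9.0
Flux ratio = 10^(−0.4 Δm) = 10^(−0.4 × -9.0) = 10^3.600 = 3981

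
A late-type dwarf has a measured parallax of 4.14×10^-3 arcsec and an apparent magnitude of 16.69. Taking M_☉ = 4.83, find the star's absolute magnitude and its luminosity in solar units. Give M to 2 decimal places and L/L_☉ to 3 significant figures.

d = 1/p = 1/4.14×10^-3″ = 241.5 pc
M = m − 5 log₁₀ d + 5 = 16.69 − 5·2.3830 + 5 = 9.775
M − M_☉ = 9.775 − 4.83 = 4.945
L/L_☉ = 10^(−0.4 × 4.945) = 0.01052

M ≈ 9.78; L/L_☉ ≈ 0.0105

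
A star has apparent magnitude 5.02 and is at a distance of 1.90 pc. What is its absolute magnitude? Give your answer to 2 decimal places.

5 log₁₀(d/10 pc) = 5 log₁₀(1.900) − 5 = -3.606
M = m − 5 log₁₀(d/10) = 5.02 + 3.606 = 8.626

M ≈ 8.63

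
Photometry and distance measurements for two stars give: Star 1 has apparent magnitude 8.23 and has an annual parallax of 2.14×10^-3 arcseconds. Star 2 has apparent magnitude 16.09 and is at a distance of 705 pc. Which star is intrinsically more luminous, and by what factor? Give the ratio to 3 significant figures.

Star 1 is more luminous, by a factor of 612.

Star 1: d = 1/p = 1/2.14×10^-3″ = 467.3 pc
Star 1: M = m − 5 log₁₀ d + 5 = 8.23 − 5·2.6696 + 5 = -0.118
Star 2: M = m − 5 log₁₀ d + 5 = 16.09 − 5·2.8482 + 5 = 6.849
ΔM = M_1 − M_2 = -0.118 − (6.849) = -6.967; smaller M is more luminous → Star 1.
L ratio = 10^(0.4 |ΔM|) = 10^2.787 = 612.1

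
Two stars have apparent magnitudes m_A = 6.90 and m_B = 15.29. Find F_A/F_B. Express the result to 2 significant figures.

F_A/F_B ≈ 2300

Δm = 6.90 − (15.29) = -8.39
Flux ratio = 10^(−0.4 Δm) = 10^(−0.4 × -8.39) = 10^3.356 = 2270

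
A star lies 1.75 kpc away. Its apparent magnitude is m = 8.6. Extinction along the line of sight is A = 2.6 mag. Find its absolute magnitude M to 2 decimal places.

d = 1.75 kpc = 1750 pc
5 log₁₀(d/10 pc) = 5 log₁₀(1750) − 5 = 11.215
M = m − 5 log₁₀(d/10) − A = 8.6 − 11.215 − 2.6 = -5.215

M ≈ -5.22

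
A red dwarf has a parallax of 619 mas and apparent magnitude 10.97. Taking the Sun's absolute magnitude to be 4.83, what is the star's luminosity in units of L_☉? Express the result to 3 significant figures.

d = 1/p = 1000/619 mas = 1.616 pc
M = m − 5 log₁₀ d + 5 = 10.97 − 5·0.2083 + 5 = 14.928
M − M_☉ = 14.928 − 4.83 = 10.098
L/L_☉ = 10^(−0.4 × 10.098) = 9.133×10^-5

L/L_☉ ≈ 9.13×10^-5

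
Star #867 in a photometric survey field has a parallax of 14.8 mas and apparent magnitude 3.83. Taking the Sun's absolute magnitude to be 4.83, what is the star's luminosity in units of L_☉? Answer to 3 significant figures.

d = 1/p = 1000/14.8 mas = 67.57 pc
M = m − 5 log₁₀ d + 5 = 3.83 − 5·1.8297 + 5 = -0.319
M − M_☉ = -0.319 − 4.83 = -5.149
L/L_☉ = 10^(−0.4 × -5.149) = 114.7

L/L_☉ ≈ 115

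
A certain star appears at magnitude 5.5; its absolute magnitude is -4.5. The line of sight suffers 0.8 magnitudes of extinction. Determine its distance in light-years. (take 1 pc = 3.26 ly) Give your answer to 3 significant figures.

d ≈ 2260 ly

m − M = 5 log₁₀(d/10 pc) + A  ⇒  5.5 − (-4.5) − 0.8 = 5 log₁₀(d/10)
9.200 = 5 log₁₀(d/10)
log₁₀ d = (m − M − A)/5 + 1 = 2.8400
d = 10^2.8400 = 691.8 pc
= 2255 ly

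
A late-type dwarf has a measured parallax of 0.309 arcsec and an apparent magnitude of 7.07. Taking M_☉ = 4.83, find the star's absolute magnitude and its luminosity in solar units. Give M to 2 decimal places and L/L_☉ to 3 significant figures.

M ≈ 9.52; L/L_☉ ≈ 0.0133

d = 1/p = 1/0.309″ = 3.236 pc
M = m − 5 log₁₀ d + 5 = 7.07 − 5·0.5100 + 5 = 9.520
M − M_☉ = 9.520 − 4.83 = 4.690
L/L_☉ = 10^(−0.4 × 4.690) = 0.01331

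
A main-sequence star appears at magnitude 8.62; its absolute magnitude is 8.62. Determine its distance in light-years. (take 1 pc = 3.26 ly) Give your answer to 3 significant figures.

d ≈ 32.6 ly

Distance modulus: m − M = 8.62 − (8.62) = 0.000
m − M = 5 log₁₀ d − 5
log₁₀ d = (m − M)/5 + 1 = 1.0000
d = 10^1.0000 = 10.00 pc
= 32.60 ly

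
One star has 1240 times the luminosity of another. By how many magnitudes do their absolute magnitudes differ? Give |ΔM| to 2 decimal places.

|ΔM| ≈ 7.73

Pogson: ΔM = −2.5 log₁₀(ratio) = −2.5 log₁₀(1240) = −2.5 × 3.0934 = -7.734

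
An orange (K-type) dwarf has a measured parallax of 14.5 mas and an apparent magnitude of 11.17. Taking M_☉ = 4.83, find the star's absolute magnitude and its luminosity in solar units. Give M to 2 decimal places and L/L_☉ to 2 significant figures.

M ≈ 6.98; L/L_☉ ≈ 0.14

d = 1/p = 1000/14.5 mas = 68.97 pc
M = m − 5 log₁₀ d + 5 = 11.17 − 5·1.8386 + 5 = 6.977
M − M_☉ = 6.977 − 4.83 = 2.147
L/L_☉ = 10^(−0.4 × 2.147) = 0.1384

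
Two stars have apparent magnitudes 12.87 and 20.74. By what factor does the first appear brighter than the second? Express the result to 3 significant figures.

1410

Δm = 12.87 − (20.74) = -7.87
Flux ratio = 10^(−0.4 Δm) = 10^(−0.4 × -7.87) = 10^3.148 = 1406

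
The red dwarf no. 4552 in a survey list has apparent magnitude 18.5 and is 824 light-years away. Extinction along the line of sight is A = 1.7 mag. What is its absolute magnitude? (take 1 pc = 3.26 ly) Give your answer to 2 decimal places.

M ≈ 9.79

d = 824 ly / 3.26 = 252.8 pc
5 log₁₀(d/10 pc) = 5 log₁₀(252.8) − 5 = 7.014
M = m − 5 log₁₀(d/10) − A = 18.5 − 7.014 − 1.7 = 9.786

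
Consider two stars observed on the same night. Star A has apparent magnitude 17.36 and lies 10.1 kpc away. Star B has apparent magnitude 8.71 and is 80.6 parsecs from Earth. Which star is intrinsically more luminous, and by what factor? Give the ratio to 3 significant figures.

Star A is more luminous, by a factor of 5.44.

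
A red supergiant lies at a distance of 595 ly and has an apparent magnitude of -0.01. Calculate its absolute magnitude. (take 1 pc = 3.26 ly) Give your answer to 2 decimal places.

d = 595 ly / 3.26 = 182.5 pc
5 log₁₀(d/10 pc) = 5 log₁₀(182.5) − 5 = 6.306
M = m − 5 log₁₀(d/10) = -0.01 − 6.306 = -6.316

M ≈ -6.32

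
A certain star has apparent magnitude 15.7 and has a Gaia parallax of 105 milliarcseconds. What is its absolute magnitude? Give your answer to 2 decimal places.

p = 105 mas = 0.105″ → d = 1/p = 9.524 pc
5 log₁₀(d/10 pc) = 5 log₁₀(9.524) − 5 = -0.106
M = m − 5 log₁₀(d/10) = 15.7 + 0.106 = 15.806

M ≈ 15.81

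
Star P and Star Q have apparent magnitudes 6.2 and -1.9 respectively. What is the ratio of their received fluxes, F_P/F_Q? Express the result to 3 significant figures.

Magnitude difference = 8.1
Flux ratio = 10^(−0.4 Δm) = 10^(−0.4 × 8.1) = 10^-3.240 = 5.754×10^-4

F_P/F_Q ≈ 5.75×10^-4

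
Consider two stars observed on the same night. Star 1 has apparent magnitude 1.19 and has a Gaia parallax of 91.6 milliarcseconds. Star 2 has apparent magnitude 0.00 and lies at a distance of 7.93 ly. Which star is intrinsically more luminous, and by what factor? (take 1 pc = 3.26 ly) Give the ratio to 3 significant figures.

Star 1 is more luminous, by a factor of 6.73.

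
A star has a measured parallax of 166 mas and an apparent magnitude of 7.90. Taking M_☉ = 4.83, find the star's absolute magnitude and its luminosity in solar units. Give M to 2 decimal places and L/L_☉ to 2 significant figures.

d = 1/p = 1000/166 mas = 6.024 pc
M = m − 5 log₁₀ d + 5 = 7.90 − 5·0.7799 + 5 = 9.001
M − M_☉ = 9.001 − 4.83 = 4.171
L/L_☉ = 10^(−0.4 × 4.171) = 0.02147

M ≈ 9.00; L/L_☉ ≈ 0.021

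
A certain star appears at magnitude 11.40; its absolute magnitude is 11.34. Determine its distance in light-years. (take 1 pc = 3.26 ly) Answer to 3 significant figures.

d ≈ 33.5 ly

Distance modulus: m − M = 11.40 − (11.34) = 0.060
m − M = 5 log₁₀ d − 5
log₁₀ d = (m − M)/5 + 1 = 1.0120
d = 10^1.0120 = 10.28 pc
= 33.51 ly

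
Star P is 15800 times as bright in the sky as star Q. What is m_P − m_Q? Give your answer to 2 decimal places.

m_P − m_Q ≈ -10.50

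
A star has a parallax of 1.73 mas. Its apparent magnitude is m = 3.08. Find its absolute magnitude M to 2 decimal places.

p = 1.73 mas = 1.73×10^-3″ → d = 1/p = 578.0 pc
5 log₁₀(d/10 pc) = 5 log₁₀(578.0) − 5 = 8.810
M = m − 5 log₁₀(d/10) = 3.08 − 8.810 = -5.730

M ≈ -5.73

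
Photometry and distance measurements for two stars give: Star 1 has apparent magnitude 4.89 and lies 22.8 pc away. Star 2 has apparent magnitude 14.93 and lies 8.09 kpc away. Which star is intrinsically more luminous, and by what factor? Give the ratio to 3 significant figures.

Star 2 is more luminous, by a factor of 12.1.

Star 1: M = m − 5 log₁₀ d + 5 = 4.89 − 5·1.3579 + 5 = 3.100
Star 2: d = 8.09 kpc = 8090 pc
Star 2: M = m − 5 log₁₀ d + 5 = 14.93 − 5·3.9079 + 5 = 0.390
ΔM = M_1 − M_2 = 3.100 − (0.390) = 2.710; smaller M is more luminous → Star 2.
L ratio = 10^(0.4 |ΔM|) = 10^1.084 = 12.13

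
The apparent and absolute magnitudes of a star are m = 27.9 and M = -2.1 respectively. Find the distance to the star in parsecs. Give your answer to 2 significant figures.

d ≈ 1.0×10^7 pc

Distance modulus: m − M = 27.9 − (-2.1) = 30.000
m − M = 5 log₁₀ d − 5
log₁₀ d = (m − M)/5 + 1 = 7.0000
d = 10^7.0000 = 1.000×10^7 pc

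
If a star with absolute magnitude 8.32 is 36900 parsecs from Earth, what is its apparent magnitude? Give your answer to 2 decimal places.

m ≈ 26.16

m = M + 5 log₁₀ d − 5 = 8.32 + 5·4.5670 − 5 = 26.155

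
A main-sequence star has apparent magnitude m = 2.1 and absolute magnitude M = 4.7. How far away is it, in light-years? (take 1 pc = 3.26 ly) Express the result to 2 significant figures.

Distance modulus: m − M = 2.1 − (4.7) = -2.600
m − M = 5 log₁₀ d − 5
log₁₀ d = (m − M)/5 + 1 = 0.4800
d = 10^0.4800 = 3.020 pc
= 9.845 ly

d ≈ 9.8 ly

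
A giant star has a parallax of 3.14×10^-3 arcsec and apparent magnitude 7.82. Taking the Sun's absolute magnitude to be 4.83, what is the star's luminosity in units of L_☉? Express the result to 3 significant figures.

L/L_☉ ≈ 64.6

d = 1/p = 1/3.14×10^-3″ = 318.5 pc
M = m − 5 log₁₀ d + 5 = 7.82 − 5·2.5031 + 5 = 0.305
M − M_☉ = 0.305 − 4.83 = -4.525
L/L_☉ = 10^(−0.4 × -4.525) = 64.59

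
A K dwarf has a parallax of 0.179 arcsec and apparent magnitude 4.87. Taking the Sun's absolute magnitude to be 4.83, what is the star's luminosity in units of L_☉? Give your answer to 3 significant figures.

d = 1/p = 1/0.179″ = 5.587 pc
M = m − 5 log₁₀ d + 5 = 4.87 − 5·0.7471 + 5 = 6.134
M − M_☉ = 6.134 − 4.83 = 1.304
L/L_☉ = 10^(−0.4 × 1.304) = 0.3008

L/L_☉ ≈ 0.301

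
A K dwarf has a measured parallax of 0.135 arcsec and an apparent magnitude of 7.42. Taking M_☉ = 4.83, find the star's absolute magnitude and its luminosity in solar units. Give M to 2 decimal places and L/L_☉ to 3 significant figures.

d = 1/p = 1/0.135″ = 7.407 pc
M = m − 5 log₁₀ d + 5 = 7.42 − 5·0.8697 + 5 = 8.072
M − M_☉ = 8.072 − 4.83 = 3.242
L/L_☉ = 10^(−0.4 × 3.242) = 0.05050

M ≈ 8.07; L/L_☉ ≈ 0.0505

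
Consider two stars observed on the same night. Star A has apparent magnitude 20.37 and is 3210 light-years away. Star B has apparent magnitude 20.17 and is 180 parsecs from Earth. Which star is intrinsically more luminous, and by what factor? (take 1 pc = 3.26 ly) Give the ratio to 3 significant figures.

Star A is more luminous, by a factor of 24.9.

Star A: d = 3210 ly / 3.26 = 984.7 pc
Star A: M = m − 5 log₁₀ d + 5 = 20.37 − 5·2.9933 + 5 = 10.404
Star B: M = m − 5 log₁₀ d + 5 = 20.17 − 5·2.2553 + 5 = 13.894
ΔM = M_A − M_B = 10.404 − (13.894) = -3.490; smaller M is more luminous → Star A.
L ratio = 10^(0.4 |ΔM|) = 10^1.396 = 24.89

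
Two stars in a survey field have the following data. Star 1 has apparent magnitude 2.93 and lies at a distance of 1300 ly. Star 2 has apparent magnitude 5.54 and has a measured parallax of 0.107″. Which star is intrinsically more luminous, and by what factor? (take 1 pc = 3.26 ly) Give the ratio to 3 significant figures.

Star 1 is more luminous, by a factor of 20100.

Star 1: d = 1300 ly / 3.26 = 398.8 pc
Star 1: M = m − 5 log₁₀ d + 5 = 2.93 − 5·2.6007 + 5 = -5.074
Star 2: d = 1/p = 1/0.107″ = 9.346 pc
Star 2: M = m − 5 log₁₀ d + 5 = 5.54 − 5·0.9706 + 5 = 5.687
ΔM = M_1 − M_2 = -5.074 − (5.687) = -10.761; smaller M is more luminous → Star 1.
L ratio = 10^(0.4 |ΔM|) = 10^4.304 = 20150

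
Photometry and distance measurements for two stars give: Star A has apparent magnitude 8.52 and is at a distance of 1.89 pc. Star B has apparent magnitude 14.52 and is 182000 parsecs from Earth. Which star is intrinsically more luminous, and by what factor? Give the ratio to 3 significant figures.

Star B is more luminous, by a factor of 3.69×10^7.

Star A: M = m − 5 log₁₀ d + 5 = 8.52 − 5·0.2765 + 5 = 12.138
Star B: M = m − 5 log₁₀ d + 5 = 14.52 − 5·5.2601 + 5 = -6.780
ΔM = M_A − M_B = 12.138 − (-6.780) = 18.918; smaller M is more luminous → Star B.
L ratio = 10^(0.4 |ΔM|) = 10^7.567 = 3.692×10^7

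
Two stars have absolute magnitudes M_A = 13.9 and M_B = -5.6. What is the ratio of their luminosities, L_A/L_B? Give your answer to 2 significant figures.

ΔM = M_A − M_B = 19.5
L_A/L_B = 10^(−0.4 ΔM) = 10^-7.800 = 1.585×10^-8

L_A/L_B ≈ 1.6×10^-8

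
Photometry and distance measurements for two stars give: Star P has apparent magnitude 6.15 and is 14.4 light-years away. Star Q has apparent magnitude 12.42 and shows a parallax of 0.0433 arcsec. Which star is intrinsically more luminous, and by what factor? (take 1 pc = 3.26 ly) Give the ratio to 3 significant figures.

Star P is more luminous, by a factor of 11.8.

Star P: d = 14.4 ly / 3.26 = 4.417 pc
Star P: M = m − 5 log₁₀ d + 5 = 6.15 − 5·0.6451 + 5 = 7.924
Star Q: d = 1/p = 1/0.0433″ = 23.09 pc
Star Q: M = m − 5 log₁₀ d + 5 = 12.42 − 5·1.3635 + 5 = 10.602
ΔM = M_P − M_Q = 7.924 − (10.602) = -2.678; smaller M is more luminous → Star P.
L ratio = 10^(0.4 |ΔM|) = 10^1.071 = 11.78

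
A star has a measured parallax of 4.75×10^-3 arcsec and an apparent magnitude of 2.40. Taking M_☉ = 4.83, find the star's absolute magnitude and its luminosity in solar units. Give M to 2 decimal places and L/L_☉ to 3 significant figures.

d = 1/p = 1/4.75×10^-3″ = 210.5 pc
M = m − 5 log₁₀ d + 5 = 2.40 − 5·2.3233 + 5 = -4.217
M − M_☉ = -4.217 − 4.83 = -9.047
L/L_☉ = 10^(−0.4 × -9.047) = 4155

M ≈ -4.22; L/L_☉ ≈ 4160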